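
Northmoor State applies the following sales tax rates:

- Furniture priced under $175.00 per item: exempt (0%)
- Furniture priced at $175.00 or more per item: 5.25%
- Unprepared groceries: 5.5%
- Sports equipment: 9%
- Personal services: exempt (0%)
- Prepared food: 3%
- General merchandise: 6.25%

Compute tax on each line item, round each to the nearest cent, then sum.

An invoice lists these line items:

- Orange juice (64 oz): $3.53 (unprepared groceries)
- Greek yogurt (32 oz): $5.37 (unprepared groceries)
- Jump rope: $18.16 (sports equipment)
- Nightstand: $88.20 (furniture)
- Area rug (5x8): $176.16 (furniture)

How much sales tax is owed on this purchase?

Orange juice (64 oz) $3.53: unprepared groceries → 5.5% → $0.19
Greek yogurt (32 oz) $5.37: unprepared groceries → 5.5% → $0.30
Jump rope $18.16: sports equipment → 9% → $1.63
Nightstand $88.20: furniture, under $175.00 → 0% → $0.00
Area rug (5x8) $176.16: furniture, $175.00 or more → 5.25% → $9.25
Total tax = $0.19 + $0.30 + $1.63 + $9.25 = $11.37

$11.37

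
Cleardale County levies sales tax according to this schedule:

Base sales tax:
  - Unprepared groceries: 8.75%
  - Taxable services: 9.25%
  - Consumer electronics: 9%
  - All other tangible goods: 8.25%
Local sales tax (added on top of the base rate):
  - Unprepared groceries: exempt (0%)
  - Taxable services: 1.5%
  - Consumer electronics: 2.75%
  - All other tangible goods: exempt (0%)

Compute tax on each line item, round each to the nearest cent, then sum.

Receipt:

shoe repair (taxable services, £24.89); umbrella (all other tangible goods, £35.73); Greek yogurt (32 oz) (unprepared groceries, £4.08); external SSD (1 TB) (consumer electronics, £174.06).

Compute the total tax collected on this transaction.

Shoe repair £24.89: taxable services → 9.25% + 1.5% local = 10.75% → £2.68
Umbrella £35.73: all other tangible goods → 8.25% + 0% local = 8.25% → £2.95
Greek yogurt (32 oz) £4.08: unprepared groceries → 8.75% + 0% local = 8.75% → £0.36
External SSD (1 TB) £174.06: consumer electronics → 9% + 2.75% local = 11.75% → £20.45
Total tax = £2.68 + £2.95 + £0.36 + £20.45 = £26.44

£26.44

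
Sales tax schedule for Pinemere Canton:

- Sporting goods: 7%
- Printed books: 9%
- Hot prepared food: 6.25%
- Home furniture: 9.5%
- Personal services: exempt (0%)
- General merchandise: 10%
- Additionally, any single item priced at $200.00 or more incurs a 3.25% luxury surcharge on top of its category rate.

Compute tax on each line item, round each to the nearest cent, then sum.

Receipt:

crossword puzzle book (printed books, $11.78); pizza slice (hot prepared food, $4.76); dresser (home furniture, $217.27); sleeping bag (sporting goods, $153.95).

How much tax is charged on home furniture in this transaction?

Dresser $217.27: home furniture → 9.5% + 3.25% surcharge = 12.75% → $27.70
Tax on home furniture = $27.70

$27.70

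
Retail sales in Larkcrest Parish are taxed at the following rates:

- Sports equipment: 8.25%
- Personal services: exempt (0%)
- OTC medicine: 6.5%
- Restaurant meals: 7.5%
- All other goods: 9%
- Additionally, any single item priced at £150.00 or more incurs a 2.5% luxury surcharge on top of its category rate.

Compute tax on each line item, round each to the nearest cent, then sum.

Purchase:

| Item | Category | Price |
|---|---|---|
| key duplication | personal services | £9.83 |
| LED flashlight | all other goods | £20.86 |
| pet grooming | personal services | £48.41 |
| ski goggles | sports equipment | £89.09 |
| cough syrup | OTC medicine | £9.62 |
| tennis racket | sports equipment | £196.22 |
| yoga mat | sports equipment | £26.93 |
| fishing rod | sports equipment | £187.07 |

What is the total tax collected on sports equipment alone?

Ski goggles £89.09: sports equipment → 8.25% → £7.35
Tennis racket £196.22: sports equipment → 8.25% + 2.5% surcharge = 10.75% → £21.09
Yoga mat £26.93: sports equipment → 8.25% → £2.22
Fishing rod £187.07: sports equipment → 8.25% + 2.5% surcharge = 10.75% → £20.11
Tax on sports equipment = £7.35 + £21.09 + £2.22 + £20.11 = £50.77

£50.77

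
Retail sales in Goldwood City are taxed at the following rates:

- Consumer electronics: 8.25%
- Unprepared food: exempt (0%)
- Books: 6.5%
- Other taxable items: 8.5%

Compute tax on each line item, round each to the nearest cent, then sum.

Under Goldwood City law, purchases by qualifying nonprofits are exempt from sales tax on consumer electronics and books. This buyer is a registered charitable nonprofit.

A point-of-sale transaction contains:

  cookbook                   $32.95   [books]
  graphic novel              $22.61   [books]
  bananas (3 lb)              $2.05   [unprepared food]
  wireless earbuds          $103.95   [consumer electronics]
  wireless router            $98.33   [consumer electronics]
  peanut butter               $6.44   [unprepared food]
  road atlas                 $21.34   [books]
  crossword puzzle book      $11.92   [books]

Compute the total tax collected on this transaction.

$0.00

Cookbook $32.95: books, buyer-exempt → 0% → $0.00
Graphic novel $22.61: books, buyer-exempt → 0% → $0.00
Bananas (3 lb) $2.05: unprepared food → 0% → $0.00
Wireless earbuds $103.95: consumer electronics, buyer-exempt → 0% → $0.00
Wireless router $98.33: consumer electronics, buyer-exempt → 0% → $0.00
Peanut butter $6.44: unprepared food → 0% → $0.00
Road atlas $21.34: books, buyer-exempt → 0% → $0.00
Crossword puzzle book $11.92: books, buyer-exempt → 0% → $0.00
Total tax = $0.00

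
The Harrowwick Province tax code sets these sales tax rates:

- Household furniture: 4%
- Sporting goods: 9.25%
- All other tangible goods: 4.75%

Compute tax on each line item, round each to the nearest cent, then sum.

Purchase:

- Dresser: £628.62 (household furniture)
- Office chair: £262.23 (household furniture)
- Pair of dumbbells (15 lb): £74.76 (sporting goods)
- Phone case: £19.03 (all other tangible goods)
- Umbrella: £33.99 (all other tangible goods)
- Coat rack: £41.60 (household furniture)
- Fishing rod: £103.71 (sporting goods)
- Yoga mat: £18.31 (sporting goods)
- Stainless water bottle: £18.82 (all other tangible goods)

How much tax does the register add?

Dresser £628.62: household furniture → 4% → £25.14
Office chair £262.23: household furniture → 4% → £10.49
Pair of dumbbells (15 lb) £74.76: sporting goods → 9.25% → £6.92
Phone case £19.03: all other tangible goods → 4.75% → £0.90
Umbrella £33.99: all other tangible goods → 4.75% → £1.61
Coat rack £41.60: household furniture → 4% → £1.66
Fishing rod £103.71: sporting goods → 9.25% → £9.59
Yoga mat £18.31: sporting goods → 9.25% → £1.69
Stainless water bottle £18.82: all other tangible goods → 4.75% → £0.89
Total tax = £25.14 + £10.49 + £6.92 + £0.90 + £1.61 + £1.66 + £9.59 + £1.69 + £0.89 = £58.89

£58.89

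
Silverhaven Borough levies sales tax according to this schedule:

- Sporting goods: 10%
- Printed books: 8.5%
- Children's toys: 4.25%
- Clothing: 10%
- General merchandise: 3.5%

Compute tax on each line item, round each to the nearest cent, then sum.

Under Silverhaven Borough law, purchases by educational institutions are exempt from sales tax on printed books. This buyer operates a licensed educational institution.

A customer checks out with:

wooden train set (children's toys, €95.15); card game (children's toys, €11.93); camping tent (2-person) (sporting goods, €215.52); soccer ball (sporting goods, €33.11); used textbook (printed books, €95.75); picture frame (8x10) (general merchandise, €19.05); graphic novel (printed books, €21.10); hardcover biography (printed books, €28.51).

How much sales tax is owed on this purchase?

Wooden train set €95.15: children's toys → 4.25% → €4.04
Card game €11.93: children's toys → 4.25% → €0.51
Camping tent (2-person) €215.52: sporting goods → 10% → €21.55
Soccer ball €33.11: sporting goods → 10% → €3.31
Used textbook €95.75: printed books, buyer-exempt → 0% → €0.00
Picture frame (8x10) €19.05: general merchandise → 3.5% → €0.67
Graphic novel €21.10: printed books, buyer-exempt → 0% → €0.00
Hardcover biography €28.51: printed books, buyer-exempt → 0% → €0.00
Total tax = €4.04 + €0.51 + €21.55 + €3.31 + €0.67 = €30.08

€30.08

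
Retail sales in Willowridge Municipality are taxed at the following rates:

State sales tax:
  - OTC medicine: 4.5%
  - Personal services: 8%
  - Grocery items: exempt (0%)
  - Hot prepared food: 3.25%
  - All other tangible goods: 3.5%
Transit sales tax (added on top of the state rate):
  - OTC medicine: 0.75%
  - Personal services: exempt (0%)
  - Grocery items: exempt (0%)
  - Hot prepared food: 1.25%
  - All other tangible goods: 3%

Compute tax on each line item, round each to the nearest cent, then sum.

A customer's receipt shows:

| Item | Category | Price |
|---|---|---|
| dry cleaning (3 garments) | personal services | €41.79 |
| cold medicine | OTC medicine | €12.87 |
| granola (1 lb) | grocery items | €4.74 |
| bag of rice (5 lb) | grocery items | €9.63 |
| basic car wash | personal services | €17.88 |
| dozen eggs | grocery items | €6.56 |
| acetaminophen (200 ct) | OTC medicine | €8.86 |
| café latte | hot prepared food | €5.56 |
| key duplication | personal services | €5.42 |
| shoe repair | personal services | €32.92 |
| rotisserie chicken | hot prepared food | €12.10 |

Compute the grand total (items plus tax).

€168.10

Dry cleaning (3 garments) €41.79: personal services → 8% + 0% transit = 8% → €3.34
Cold medicine €12.87: OTC medicine → 4.5% + 0.75% transit = 5.25% → €0.68
Granola (1 lb) €4.74: grocery items → 0% + 0% transit = 0% → €0.00
Bag of rice (5 lb) €9.63: grocery items → 0% + 0% transit = 0% → €0.00
Basic car wash €17.88: personal services → 8% + 0% transit = 8% → €1.43
Dozen eggs €6.56: grocery items → 0% + 0% transit = 0% → €0.00
Acetaminophen (200 ct) €8.86: OTC medicine → 4.5% + 0.75% transit = 5.25% → €0.47
Café latte €5.56: hot prepared food → 3.25% + 1.25% transit = 4.5% → €0.25
Key duplication €5.42: personal services → 8% + 0% transit = 8% → €0.43
Shoe repair €32.92: personal services → 8% + 0% transit = 8% → €2.63
Rotisserie chicken €12.10: hot prepared food → 3.25% + 1.25% transit = 4.5% → €0.54
Subtotal = €158.33; tax = €9.77; total due = €168.10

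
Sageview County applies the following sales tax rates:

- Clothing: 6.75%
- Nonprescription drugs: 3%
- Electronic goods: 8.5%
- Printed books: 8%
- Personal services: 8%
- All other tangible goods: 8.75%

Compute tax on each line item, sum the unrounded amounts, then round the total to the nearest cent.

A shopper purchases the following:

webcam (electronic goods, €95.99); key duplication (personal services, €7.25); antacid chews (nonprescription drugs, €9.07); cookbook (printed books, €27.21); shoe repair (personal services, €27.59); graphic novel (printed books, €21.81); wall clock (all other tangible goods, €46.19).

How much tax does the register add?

Webcam €95.99: electronic goods → 8.5% → €8.15915
Key duplication €7.25: personal services → 8% → €0.58
Antacid chews €9.07: nonprescription drugs → 3% → €0.2721
Cookbook €27.21: printed books → 8% → €2.1768
Shoe repair €27.59: personal services → 8% → €2.2072
Graphic novel €21.81: printed books → 8% → €1.7448
Wall clock €46.19: all other tangible goods → 8.75% → €4.041625
Unrounded tax sum = €19.181675 → €19.18

€19.18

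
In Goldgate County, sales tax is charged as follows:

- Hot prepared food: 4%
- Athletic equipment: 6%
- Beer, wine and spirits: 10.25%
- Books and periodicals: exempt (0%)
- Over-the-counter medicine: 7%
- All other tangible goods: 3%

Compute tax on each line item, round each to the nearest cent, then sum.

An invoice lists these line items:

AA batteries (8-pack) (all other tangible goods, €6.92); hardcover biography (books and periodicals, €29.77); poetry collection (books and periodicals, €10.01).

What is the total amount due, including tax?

AA batteries (8-pack) €6.92: all other tangible goods → 3% → €0.21
Hardcover biography €29.77: books and periodicals → 0% → €0.00
Poetry collection €10.01: books and periodicals → 0% → €0.00
Subtotal = €46.70; tax = €0.21; total due = €46.91

€46.91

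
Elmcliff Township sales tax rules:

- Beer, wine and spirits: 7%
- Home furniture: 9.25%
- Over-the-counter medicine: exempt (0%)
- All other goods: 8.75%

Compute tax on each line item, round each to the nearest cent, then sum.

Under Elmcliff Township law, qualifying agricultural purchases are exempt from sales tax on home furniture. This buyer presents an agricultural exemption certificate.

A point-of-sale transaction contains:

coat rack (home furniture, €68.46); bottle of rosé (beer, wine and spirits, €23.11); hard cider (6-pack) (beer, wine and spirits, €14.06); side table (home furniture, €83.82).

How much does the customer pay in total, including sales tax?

Coat rack €68.46: home furniture, buyer-exempt → 0% → €0.00
Bottle of rosé €23.11: beer, wine and spirits → 7% → €1.62
Hard cider (6-pack) €14.06: beer, wine and spirits → 7% → €0.98
Side table €83.82: home furniture, buyer-exempt → 0% → €0.00
Subtotal = €189.45; tax = €2.60; total due = €192.05

€192.05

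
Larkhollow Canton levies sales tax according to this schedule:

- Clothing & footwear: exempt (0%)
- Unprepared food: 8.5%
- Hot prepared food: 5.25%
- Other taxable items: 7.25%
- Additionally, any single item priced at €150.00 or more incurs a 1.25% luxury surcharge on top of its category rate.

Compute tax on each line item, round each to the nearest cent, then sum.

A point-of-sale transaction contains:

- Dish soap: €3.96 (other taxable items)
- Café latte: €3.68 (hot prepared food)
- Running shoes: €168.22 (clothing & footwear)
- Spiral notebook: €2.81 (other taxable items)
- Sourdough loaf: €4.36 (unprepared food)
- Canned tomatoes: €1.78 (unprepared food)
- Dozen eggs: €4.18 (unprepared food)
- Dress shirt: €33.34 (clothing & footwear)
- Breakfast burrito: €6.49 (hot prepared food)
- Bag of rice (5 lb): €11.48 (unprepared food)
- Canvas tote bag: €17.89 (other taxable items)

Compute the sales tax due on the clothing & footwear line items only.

€2.10

Running shoes €168.22: clothing & footwear → 0% + 1.25% surcharge = 1.25% → €2.10
Dress shirt €33.34: clothing & footwear → 0% → €0.00
Tax on clothing & footwear = €2.10 + €0.00 = €2.10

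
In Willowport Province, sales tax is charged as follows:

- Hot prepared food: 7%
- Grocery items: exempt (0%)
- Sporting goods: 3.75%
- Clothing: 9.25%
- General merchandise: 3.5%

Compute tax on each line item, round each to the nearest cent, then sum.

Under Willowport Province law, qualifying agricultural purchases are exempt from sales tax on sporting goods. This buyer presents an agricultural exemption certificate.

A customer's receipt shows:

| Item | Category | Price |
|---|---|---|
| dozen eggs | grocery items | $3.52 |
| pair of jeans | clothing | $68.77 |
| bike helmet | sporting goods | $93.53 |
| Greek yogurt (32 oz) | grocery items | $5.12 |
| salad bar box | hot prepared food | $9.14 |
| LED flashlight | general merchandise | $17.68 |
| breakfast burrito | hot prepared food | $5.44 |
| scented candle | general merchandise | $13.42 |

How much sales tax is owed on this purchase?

$8.47

Dozen eggs $3.52: grocery items → 0% → $0.00
Pair of jeans $68.77: clothing → 9.25% → $6.36
Bike helmet $93.53: sporting goods, buyer-exempt → 0% → $0.00
Greek yogurt (32 oz) $5.12: grocery items → 0% → $0.00
Salad bar box $9.14: hot prepared food → 7% → $0.64
LED flashlight $17.68: general merchandise → 3.5% → $0.62
Breakfast burrito $5.44: hot prepared food → 7% → $0.38
Scented candle $13.42: general merchandise → 3.5% → $0.47
Total tax = $6.36 + $0.64 + $0.62 + $0.38 + $0.47 = $8.47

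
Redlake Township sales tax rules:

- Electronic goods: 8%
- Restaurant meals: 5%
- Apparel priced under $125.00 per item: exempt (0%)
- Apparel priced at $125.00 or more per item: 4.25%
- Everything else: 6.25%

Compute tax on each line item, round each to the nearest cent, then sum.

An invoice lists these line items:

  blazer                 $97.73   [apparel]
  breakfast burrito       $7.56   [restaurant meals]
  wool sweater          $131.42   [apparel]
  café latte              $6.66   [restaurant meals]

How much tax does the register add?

Blazer $97.73: apparel, under $125.00 → 0% → $0.00
Breakfast burrito $7.56: restaurant meals → 5% → $0.38
Wool sweater $131.42: apparel, $125.00 or more → 4.25% → $5.59
Café latte $6.66: restaurant meals → 5% → $0.33
Total tax = $0.38 + $5.59 + $0.33 = $6.30

$6.30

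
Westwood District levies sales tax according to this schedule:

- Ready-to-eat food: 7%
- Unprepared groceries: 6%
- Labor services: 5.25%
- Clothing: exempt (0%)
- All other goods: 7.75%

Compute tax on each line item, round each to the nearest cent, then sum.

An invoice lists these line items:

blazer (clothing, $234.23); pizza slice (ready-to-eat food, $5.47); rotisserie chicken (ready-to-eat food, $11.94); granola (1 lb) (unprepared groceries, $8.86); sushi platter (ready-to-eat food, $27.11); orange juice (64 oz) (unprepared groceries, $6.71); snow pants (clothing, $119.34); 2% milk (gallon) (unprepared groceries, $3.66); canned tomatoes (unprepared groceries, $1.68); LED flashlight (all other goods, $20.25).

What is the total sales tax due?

Blazer $234.23: clothing → 0% → $0.00
Pizza slice $5.47: ready-to-eat food → 7% → $0.38
Rotisserie chicken $11.94: ready-to-eat food → 7% → $0.84
Granola (1 lb) $8.86: unprepared groceries → 6% → $0.53
Sushi platter $27.11: ready-to-eat food → 7% → $1.90
Orange juice (64 oz) $6.71: unprepared groceries → 6% → $0.40
Snow pants $119.34: clothing → 0% → $0.00
2% milk (gallon) $3.66: unprepared groceries → 6% → $0.22
Canned tomatoes $1.68: unprepared groceries → 6% → $0.10
LED flashlight $20.25: all other goods → 7.75% → $1.57
Total tax = $0.38 + $0.84 + $0.53 + $1.90 + $0.40 + $0.22 + $0.10 + $1.57 = $5.94

$5.94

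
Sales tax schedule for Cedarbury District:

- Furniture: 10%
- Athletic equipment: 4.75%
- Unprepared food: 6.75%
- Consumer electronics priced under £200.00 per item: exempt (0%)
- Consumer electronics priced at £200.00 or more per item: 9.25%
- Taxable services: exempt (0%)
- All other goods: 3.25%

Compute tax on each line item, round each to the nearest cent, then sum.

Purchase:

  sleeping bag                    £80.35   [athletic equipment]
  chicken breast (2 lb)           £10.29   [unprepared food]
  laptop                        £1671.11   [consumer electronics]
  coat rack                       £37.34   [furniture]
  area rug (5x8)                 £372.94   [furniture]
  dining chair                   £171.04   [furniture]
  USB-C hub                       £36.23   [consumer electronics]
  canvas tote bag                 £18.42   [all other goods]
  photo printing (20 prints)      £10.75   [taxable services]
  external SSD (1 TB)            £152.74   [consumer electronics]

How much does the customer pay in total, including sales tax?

£2779.02

Sleeping bag £80.35: athletic equipment → 4.75% → £3.82
Chicken breast (2 lb) £10.29: unprepared food → 6.75% → £0.69
Laptop £1671.11: consumer electronics, £200.00 or more → 9.25% → £154.58
Coat rack £37.34: furniture → 10% → £3.73
Area rug (5x8) £372.94: furniture → 10% → £37.29
Dining chair £171.04: furniture → 10% → £17.10
USB-C hub £36.23: consumer electronics, under £200.00 → 0% → £0.00
Canvas tote bag £18.42: all other goods → 3.25% → £0.60
Photo printing (20 prints) £10.75: taxable services → 0% → £0.00
External SSD (1 TB) £152.74: consumer electronics, under £200.00 → 0% → £0.00
Subtotal = £2561.21; tax = £217.81; total due = £2779.02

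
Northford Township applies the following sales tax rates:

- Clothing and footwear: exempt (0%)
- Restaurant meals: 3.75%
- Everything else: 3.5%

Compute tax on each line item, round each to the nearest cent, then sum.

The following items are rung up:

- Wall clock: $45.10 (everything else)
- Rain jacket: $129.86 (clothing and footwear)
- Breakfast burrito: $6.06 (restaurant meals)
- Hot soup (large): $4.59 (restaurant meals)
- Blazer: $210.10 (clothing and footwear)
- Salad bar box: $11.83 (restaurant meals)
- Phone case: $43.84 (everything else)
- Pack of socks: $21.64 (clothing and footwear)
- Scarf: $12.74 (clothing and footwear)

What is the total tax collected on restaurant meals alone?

Breakfast burrito $6.06: restaurant meals → 3.75% → $0.23
Hot soup (large) $4.59: restaurant meals → 3.75% → $0.17
Salad bar box $11.83: restaurant meals → 3.75% → $0.44
Tax on restaurant meals = $0.23 + $0.17 + $0.44 = $0.84

$0.84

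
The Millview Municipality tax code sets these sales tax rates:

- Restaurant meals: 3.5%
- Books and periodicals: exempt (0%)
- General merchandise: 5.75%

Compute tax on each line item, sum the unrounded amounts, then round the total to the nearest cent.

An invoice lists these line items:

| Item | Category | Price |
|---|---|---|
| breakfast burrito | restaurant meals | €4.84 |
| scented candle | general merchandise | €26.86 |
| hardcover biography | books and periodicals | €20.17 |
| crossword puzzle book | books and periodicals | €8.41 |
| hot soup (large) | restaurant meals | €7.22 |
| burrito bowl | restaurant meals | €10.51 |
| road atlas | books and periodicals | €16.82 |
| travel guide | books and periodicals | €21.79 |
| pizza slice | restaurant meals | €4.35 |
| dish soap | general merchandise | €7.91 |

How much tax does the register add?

Breakfast burrito €4.84: restaurant meals → 3.5% → €0.1694
Scented candle €26.86: general merchandise → 5.75% → €1.54445
Hardcover biography €20.17: books and periodicals → 0% → €0.00
Crossword puzzle book €8.41: books and periodicals → 0% → €0.00
Hot soup (large) €7.22: restaurant meals → 3.5% → €0.2527
Burrito bowl €10.51: restaurant meals → 3.5% → €0.36785
Road atlas €16.82: books and periodicals → 0% → €0.00
Travel guide €21.79: books and periodicals → 0% → €0.00
Pizza slice €4.35: restaurant meals → 3.5% → €0.15225
Dish soap €7.91: general merchandise → 5.75% → €0.454825
Unrounded tax sum = €2.941475 → €2.94

€2.94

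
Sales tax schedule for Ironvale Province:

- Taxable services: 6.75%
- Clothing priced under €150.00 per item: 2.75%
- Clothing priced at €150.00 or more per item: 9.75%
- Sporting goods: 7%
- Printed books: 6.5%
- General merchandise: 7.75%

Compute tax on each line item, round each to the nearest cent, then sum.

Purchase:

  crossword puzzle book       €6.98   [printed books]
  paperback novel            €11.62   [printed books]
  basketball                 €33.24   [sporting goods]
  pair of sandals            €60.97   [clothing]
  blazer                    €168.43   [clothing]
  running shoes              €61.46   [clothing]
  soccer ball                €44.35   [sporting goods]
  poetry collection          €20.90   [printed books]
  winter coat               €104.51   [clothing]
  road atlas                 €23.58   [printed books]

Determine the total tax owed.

Crossword puzzle book €6.98: printed books → 6.5% → €0.45
Paperback novel €11.62: printed books → 6.5% → €0.76
Basketball €33.24: sporting goods → 7% → €2.33
Pair of sandals €60.97: clothing, under €150.00 → 2.75% → €1.68
Blazer €168.43: clothing, €150.00 or more → 9.75% → €16.42
Running shoes €61.46: clothing, under €150.00 → 2.75% → €1.69
Soccer ball €44.35: sporting goods → 7% → €3.10
Poetry collection €20.90: printed books → 6.5% → €1.36
Winter coat €104.51: clothing, under €150.00 → 2.75% → €2.87
Road atlas €23.58: printed books → 6.5% → €1.53
Total tax = €0.45 + €0.76 + €2.33 + €1.68 + €16.42 + €1.69 + €3.10 + €1.36 + €2.87 + €1.53 = €32.19

€32.19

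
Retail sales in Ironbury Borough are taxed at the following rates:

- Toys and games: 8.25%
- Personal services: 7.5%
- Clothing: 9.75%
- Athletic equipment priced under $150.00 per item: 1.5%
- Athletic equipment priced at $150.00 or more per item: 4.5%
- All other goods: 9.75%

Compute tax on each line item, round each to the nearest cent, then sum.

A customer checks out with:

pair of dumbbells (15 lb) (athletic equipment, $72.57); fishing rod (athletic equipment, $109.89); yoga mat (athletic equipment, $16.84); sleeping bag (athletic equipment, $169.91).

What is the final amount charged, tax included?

$379.85

Pair of dumbbells (15 lb) $72.57: athletic equipment, under $150.00 → 1.5% → $1.09
Fishing rod $109.89: athletic equipment, under $150.00 → 1.5% → $1.65
Yoga mat $16.84: athletic equipment, under $150.00 → 1.5% → $0.25
Sleeping bag $169.91: athletic equipment, $150.00 or more → 4.5% → $7.65
Subtotal = $369.21; tax = $10.64; total due = $379.85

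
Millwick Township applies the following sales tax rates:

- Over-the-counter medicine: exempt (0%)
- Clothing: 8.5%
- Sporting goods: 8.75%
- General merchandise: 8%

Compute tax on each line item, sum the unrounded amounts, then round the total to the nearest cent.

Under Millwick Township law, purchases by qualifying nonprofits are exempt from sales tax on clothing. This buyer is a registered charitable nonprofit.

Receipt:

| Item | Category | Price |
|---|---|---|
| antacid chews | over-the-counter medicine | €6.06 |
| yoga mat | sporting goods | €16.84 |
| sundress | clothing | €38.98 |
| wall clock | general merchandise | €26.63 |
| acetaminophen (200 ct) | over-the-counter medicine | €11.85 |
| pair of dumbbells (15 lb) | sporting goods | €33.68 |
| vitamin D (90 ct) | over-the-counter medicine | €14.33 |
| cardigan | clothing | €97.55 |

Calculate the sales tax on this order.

Antacid chews €6.06: over-the-counter medicine → 0% → €0.00
Yoga mat €16.84: sporting goods → 8.75% → €1.4735
Sundress €38.98: clothing, buyer-exempt → 0% → €0.00
Wall clock €26.63: general merchandise → 8% → €2.1304
Acetaminophen (200 ct) €11.85: over-the-counter medicine → 0% → €0.00
Pair of dumbbells (15 lb) €33.68: sporting goods → 8.75% → €2.947
Vitamin D (90 ct) €14.33: over-the-counter medicine → 0% → €0.00
Cardigan €97.55: clothing, buyer-exempt → 0% → €0.00
Unrounded tax sum = €6.5509 → €6.55

€6.55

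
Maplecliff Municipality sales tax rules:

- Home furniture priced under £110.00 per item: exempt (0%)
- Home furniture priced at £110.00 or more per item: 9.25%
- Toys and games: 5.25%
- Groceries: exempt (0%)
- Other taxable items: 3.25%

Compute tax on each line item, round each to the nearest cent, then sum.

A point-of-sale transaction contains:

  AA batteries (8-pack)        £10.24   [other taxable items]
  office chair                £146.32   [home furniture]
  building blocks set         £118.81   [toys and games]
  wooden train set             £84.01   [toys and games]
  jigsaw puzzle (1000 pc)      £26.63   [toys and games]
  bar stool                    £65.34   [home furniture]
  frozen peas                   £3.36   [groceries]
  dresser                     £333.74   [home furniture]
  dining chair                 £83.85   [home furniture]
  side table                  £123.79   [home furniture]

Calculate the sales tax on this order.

AA batteries (8-pack) £10.24: other taxable items → 3.25% → £0.33
Office chair £146.32: home furniture, £110.00 or more → 9.25% → £13.53
Building blocks set £118.81: toys and games → 5.25% → £6.24
Wooden train set £84.01: toys and games → 5.25% → £4.41
Jigsaw puzzle (1000 pc) £26.63: toys and games → 5.25% → £1.40
Bar stool £65.34: home furniture, under £110.00 → 0% → £0.00
Frozen peas £3.36: groceries → 0% → £0.00
Dresser £333.74: home furniture, £110.00 or more → 9.25% → £30.87
Dining chair £83.85: home furniture, under £110.00 → 0% → £0.00
Side table £123.79: home furniture, £110.00 or more → 9.25% → £11.45
Total tax = £0.33 + £13.53 + £6.24 + £4.41 + £1.40 + £30.87 + £11.45 = £68.23

£68.23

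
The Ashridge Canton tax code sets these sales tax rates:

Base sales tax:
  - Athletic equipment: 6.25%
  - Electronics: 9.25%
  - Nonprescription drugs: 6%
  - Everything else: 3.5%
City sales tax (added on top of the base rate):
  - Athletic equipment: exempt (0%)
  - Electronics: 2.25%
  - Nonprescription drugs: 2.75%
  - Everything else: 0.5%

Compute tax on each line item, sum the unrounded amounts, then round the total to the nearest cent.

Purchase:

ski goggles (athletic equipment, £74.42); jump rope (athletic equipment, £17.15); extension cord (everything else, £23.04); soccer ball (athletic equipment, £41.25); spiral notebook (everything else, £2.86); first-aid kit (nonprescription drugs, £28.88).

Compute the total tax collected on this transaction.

Ski goggles £74.42: athletic equipment → 6.25% + 0% city = 6.25% → £4.65125
Jump rope £17.15: athletic equipment → 6.25% + 0% city = 6.25% → £1.071875
Extension cord £23.04: everything else → 3.5% + 0.5% city = 4% → £0.9216
Soccer ball £41.25: athletic equipment → 6.25% + 0% city = 6.25% → £2.578125
Spiral notebook £2.86: everything else → 3.5% + 0.5% city = 4% → £0.1144
First-aid kit £28.88: nonprescription drugs → 6% + 2.75% city = 8.75% → £2.527
Unrounded tax sum = £11.86425 → £11.86

£11.86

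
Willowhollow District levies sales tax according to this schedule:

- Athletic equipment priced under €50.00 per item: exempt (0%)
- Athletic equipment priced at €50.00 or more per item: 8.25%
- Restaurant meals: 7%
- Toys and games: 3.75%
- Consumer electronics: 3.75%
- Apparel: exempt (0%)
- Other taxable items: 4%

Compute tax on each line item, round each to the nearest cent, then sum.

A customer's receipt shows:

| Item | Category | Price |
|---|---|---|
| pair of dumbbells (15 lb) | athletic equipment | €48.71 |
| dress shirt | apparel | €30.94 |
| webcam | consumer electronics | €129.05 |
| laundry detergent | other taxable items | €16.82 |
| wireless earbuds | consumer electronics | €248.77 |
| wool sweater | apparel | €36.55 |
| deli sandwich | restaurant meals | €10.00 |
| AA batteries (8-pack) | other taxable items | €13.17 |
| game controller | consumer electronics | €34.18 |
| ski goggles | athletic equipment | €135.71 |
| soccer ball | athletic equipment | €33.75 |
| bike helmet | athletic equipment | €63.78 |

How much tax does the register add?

Pair of dumbbells (15 lb) €48.71: athletic equipment, under €50.00 → 0% → €0.00
Dress shirt €30.94: apparel → 0% → €0.00
Webcam €129.05: consumer electronics → 3.75% → €4.84
Laundry detergent €16.82: other taxable items → 4% → €0.67
Wireless earbuds €248.77: consumer electronics → 3.75% → €9.33
Wool sweater €36.55: apparel → 0% → €0.00
Deli sandwich €10.00: restaurant meals → 7% → €0.70
AA batteries (8-pack) €13.17: other taxable items → 4% → €0.53
Game controller €34.18: consumer electronics → 3.75% → €1.28
Ski goggles €135.71: athletic equipment, €50.00 or more → 8.25% → €11.20
Soccer ball €33.75: athletic equipment, under €50.00 → 0% → €0.00
Bike helmet €63.78: athletic equipment, €50.00 or more → 8.25% → €5.26
Total tax = €4.84 + €0.67 + €9.33 + €0.70 + €0.53 + €1.28 + €11.20 + €5.26 = €33.81

€33.81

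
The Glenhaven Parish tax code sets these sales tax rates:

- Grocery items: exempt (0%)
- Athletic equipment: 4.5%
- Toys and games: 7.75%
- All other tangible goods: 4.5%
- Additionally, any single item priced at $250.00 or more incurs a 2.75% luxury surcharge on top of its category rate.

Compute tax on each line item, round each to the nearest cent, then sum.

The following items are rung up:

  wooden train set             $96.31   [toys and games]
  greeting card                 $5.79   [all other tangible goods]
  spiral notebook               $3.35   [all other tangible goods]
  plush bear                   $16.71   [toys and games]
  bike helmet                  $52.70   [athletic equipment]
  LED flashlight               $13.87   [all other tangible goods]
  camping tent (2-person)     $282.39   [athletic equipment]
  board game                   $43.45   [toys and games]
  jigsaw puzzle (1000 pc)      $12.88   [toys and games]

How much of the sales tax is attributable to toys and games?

$13.13

Wooden train set $96.31: toys and games → 7.75% → $7.46
Plush bear $16.71: toys and games → 7.75% → $1.30
Board game $43.45: toys and games → 7.75% → $3.37
Jigsaw puzzle (1000 pc) $12.88: toys and games → 7.75% → $1.00
Tax on toys and games = $7.46 + $1.30 + $3.37 + $1.00 = $13.13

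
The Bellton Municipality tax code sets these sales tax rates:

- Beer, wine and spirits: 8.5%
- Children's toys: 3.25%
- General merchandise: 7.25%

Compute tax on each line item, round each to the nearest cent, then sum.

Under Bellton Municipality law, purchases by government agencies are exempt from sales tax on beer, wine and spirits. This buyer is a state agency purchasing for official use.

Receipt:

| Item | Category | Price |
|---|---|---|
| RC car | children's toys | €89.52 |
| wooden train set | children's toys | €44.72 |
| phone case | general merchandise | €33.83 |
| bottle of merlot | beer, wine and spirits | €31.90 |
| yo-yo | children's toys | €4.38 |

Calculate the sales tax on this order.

€6.95

RC car €89.52: children's toys → 3.25% → €2.91
Wooden train set €44.72: children's toys → 3.25% → €1.45
Phone case €33.83: general merchandise → 7.25% → €2.45
Bottle of merlot €31.90: beer, wine and spirits, buyer-exempt → 0% → €0.00
Yo-yo €4.38: children's toys → 3.25% → €0.14
Total tax = €2.91 + €1.45 + €2.45 + €0.14 = €6.95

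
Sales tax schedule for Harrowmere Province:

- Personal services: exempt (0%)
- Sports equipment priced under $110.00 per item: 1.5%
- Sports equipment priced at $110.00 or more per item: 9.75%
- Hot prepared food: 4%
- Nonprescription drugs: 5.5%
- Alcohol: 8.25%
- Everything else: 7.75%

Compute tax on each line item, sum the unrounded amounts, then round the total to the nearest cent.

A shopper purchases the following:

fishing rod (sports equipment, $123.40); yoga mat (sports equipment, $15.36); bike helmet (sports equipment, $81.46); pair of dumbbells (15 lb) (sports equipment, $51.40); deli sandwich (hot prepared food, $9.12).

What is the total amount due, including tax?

Fishing rod $123.40: sports equipment, $110.00 or more → 9.75% → $12.0315
Yoga mat $15.36: sports equipment, under $110.00 → 1.5% → $0.2304
Bike helmet $81.46: sports equipment, under $110.00 → 1.5% → $1.2219
Pair of dumbbells (15 lb) $51.40: sports equipment, under $110.00 → 1.5% → $0.771
Deli sandwich $9.12: hot prepared food → 4% → $0.3648
Subtotal = $280.74; unrounded tax = $14.6196 → $14.62; total due = $295.36

$295.36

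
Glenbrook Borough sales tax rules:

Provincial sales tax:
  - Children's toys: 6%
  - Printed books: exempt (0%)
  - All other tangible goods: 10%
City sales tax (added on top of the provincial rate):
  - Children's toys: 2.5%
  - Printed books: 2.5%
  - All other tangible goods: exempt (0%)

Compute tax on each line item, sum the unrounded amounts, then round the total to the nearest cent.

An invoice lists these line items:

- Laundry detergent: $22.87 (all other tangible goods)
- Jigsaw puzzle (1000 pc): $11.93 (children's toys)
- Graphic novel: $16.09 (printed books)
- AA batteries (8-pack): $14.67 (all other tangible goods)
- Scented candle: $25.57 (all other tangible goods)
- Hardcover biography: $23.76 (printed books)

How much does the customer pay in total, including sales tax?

$123.21

Laundry detergent $22.87: all other tangible goods → 10% + 0% city = 10% → $2.287
Jigsaw puzzle (1000 pc) $11.93: children's toys → 6% + 2.5% city = 8.5% → $1.01405
Graphic novel $16.09: printed books → 0% + 2.5% city = 2.5% → $0.40225
AA batteries (8-pack) $14.67: all other tangible goods → 10% + 0% city = 10% → $1.467
Scented candle $25.57: all other tangible goods → 10% + 0% city = 10% → $2.557
Hardcover biography $23.76: printed books → 0% + 2.5% city = 2.5% → $0.594
Subtotal = $114.89; unrounded tax = $8.3213 → $8.32; total due = $123.21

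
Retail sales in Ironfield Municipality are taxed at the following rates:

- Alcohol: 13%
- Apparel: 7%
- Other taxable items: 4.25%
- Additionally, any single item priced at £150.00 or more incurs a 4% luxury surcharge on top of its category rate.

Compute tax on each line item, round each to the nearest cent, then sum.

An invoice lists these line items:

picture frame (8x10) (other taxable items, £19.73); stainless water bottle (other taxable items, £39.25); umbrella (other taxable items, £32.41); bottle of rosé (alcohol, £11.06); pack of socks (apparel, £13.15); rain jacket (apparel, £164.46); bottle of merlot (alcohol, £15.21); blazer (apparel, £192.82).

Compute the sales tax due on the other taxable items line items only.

£3.89

Picture frame (8x10) £19.73: other taxable items → 4.25% → £0.84
Stainless water bottle £39.25: other taxable items → 4.25% → £1.67
Umbrella £32.41: other taxable items → 4.25% → £1.38
Tax on other taxable items = £0.84 + £1.67 + £1.38 = £3.89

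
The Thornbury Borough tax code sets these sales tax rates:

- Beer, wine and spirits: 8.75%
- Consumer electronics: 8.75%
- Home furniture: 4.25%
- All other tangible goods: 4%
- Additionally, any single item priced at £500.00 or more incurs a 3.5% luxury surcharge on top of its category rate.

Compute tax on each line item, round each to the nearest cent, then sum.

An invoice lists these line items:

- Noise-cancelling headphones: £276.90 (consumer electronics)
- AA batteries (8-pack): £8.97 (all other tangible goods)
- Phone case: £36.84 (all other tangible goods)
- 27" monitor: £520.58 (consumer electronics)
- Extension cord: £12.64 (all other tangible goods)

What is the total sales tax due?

Noise-cancelling headphones £276.90: consumer electronics → 8.75% → £24.23
AA batteries (8-pack) £8.97: all other tangible goods → 4% → £0.36
Phone case £36.84: all other tangible goods → 4% → £1.47
27" monitor £520.58: consumer electronics → 8.75% + 3.5% surcharge = 12.25% → £63.77
Extension cord £12.64: all other tangible goods → 4% → £0.51
Total tax = £24.23 + £0.36 + £1.47 + £63.77 + £0.51 = £90.34

£90.34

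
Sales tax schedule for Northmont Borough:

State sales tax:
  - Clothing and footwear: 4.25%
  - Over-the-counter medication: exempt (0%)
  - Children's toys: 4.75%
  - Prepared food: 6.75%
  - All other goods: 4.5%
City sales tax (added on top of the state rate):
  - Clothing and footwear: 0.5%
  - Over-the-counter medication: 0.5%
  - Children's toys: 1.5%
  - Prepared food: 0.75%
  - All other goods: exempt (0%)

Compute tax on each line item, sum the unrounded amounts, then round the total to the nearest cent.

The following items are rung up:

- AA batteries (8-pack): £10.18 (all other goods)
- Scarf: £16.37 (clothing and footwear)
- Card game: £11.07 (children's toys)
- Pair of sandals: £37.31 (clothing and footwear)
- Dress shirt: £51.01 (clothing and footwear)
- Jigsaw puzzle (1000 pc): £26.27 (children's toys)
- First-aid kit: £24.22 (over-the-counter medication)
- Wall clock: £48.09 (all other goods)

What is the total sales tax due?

AA batteries (8-pack) £10.18: all other goods → 4.5% + 0% city = 4.5% → £0.4581
Scarf £16.37: clothing and footwear → 4.25% + 0.5% city = 4.75% → £0.777575
Card game £11.07: children's toys → 4.75% + 1.5% city = 6.25% → £0.691875
Pair of sandals £37.31: clothing and footwear → 4.25% + 0.5% city = 4.75% → £1.772225
Dress shirt £51.01: clothing and footwear → 4.25% + 0.5% city = 4.75% → £2.422975
Jigsaw puzzle (1000 pc) £26.27: children's toys → 4.75% + 1.5% city = 6.25% → £1.641875
First-aid kit £24.22: over-the-counter medication → 0% + 0.5% city = 0.5% → £0.1211
Wall clock £48.09: all other goods → 4.5% + 0% city = 4.5% → £2.16405
Unrounded tax sum = £10.049775 → £10.05

£10.05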